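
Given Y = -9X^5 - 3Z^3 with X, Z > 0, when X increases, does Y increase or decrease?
Y decreases

Taking the partial derivative:
∂Y/∂X = -45X^4

∂Y/∂X = -45X^4 < 0 (assuming positive values)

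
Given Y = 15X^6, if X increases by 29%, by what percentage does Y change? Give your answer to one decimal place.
360.8%

For Y = 15X^6:
If X → X(1 + 0.29)
Then Y → Y · (1 + 0.29)^6
     ≈ Y · 4.6083

Percentage change = ((1 + 0.29)^6 − 1) × 100% ≈ 360.8%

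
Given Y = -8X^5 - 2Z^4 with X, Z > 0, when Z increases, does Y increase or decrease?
Y decreases

Taking the partial derivative:
∂Y/∂Z = -8Z^3

∂Y/∂Z = -8Z^3 < 0 (assuming positive values)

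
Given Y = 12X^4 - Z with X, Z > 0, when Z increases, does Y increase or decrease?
Y decreases

Taking the partial derivative:
∂Y/∂Z = -1

∂Y/∂Z = -1 < 0 (assuming positive values)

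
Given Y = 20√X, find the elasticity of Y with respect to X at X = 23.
Elasticity = 1/2

Elasticity = (dY/dX) · (X/Y)

dY/dX = 10/√X
At X = 23: dY/dX = 10·√23/23, Y = 20·√23

Elasticity = (10·√23/23) · (23 / (20·√23)) = 1/2

Interpretation: for a small percentage change in X, the percentage change in Y is approximately 0.50 times as large.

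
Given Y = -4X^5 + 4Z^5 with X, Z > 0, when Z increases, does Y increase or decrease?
Y increases

Taking the partial derivative:
∂Y/∂Z = 20Z^4

∂Y/∂Z = 20Z^4 > 0 (assuming positive values)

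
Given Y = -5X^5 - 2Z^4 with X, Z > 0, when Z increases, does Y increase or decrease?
Y decreases

Taking the partial derivative:
∂Y/∂Z = -8Z^3

∂Y/∂Z = -8Z^3 < 0 (assuming positive values)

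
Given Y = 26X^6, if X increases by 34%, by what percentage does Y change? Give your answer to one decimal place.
478.9%

For Y = 26X^6:
If X → X(1 + 0.34)
Then Y → Y · (1 + 0.34)^6
     ≈ Y · 5.7893

Percentage change = ((1 + 0.34)^6 − 1) × 100% ≈ 478.9%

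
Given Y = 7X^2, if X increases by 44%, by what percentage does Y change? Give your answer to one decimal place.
107.4%

For Y = 7X^2:
If X → X(1 + 0.44)
Then Y → Y · (1 + 0.44)^2
     = Y · 2.0736

Percentage change = ((1 + 0.44)^2 − 1) × 100% ≈ 107.4%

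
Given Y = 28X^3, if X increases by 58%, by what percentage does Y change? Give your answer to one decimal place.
294.4%

For Y = 28X^3:
If X → X(1 + 0.58)
Then Y → Y · (1 + 0.58)^3
     ≈ Y · 3.9443

Percentage change = ((1 + 0.58)^3 − 1) × 100% ≈ 294.4%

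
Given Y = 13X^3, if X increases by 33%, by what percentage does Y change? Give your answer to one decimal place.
135.3%

For Y = 13X^3:
If X → X(1 + 0.33)
Then Y → Y · (1 + 0.33)^3
     ≈ Y · 2.3526

Percentage change = ((1 + 0.33)^3 − 1) × 100% ≈ 135.3%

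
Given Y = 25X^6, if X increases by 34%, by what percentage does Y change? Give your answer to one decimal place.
478.9%

For Y = 25X^6:
If X → X(1 + 0.34)
Then Y → Y · (1 + 0.34)^6
     ≈ Y · 5.7893

Percentage change = ((1 + 0.34)^6 − 1) × 100% ≈ 478.9%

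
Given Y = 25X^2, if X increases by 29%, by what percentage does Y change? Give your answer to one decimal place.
66.4%

For Y = 25X^2:
If X → X(1 + 0.29)
Then Y → Y · (1 + 0.29)^2
     = Y · 1.6641

Percentage change = ((1 + 0.29)^2 − 1) × 100% ≈ 66.4%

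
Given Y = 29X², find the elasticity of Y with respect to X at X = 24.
Elasticity = 2

Elasticity = (dY/dX) · (X/Y)

dY/dX = 58·X
At X = 24: dY/dX = 1392, Y = 16704

Elasticity = 1392 · (24 / 16704) = 2

Interpretation: for a small percentage change in X, the percentage change in Y is approximately 2.00 times as large.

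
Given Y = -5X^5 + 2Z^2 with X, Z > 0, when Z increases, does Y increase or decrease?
Y increases

Taking the partial derivative:
∂Y/∂Z = 4Z

∂Y/∂Z = 4Z > 0 (assuming positive values)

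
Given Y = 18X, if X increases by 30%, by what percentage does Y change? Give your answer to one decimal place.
30.0%

For Y = 18X:
If X → X(1 + 0.3)
Then Y → Y · (1 + 0.3)^1
     = Y · 1.3000

Percentage change = ((1 + 0.3)^1 − 1) × 100% = 30.0%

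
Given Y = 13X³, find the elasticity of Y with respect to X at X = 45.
Elasticity = 3

Elasticity = (dY/dX) · (X/Y)

dY/dX = 39·X²
At X = 45: dY/dX = 78975, Y = 1184625

Elasticity = 78975 · (45 / 1184625) = 3

Interpretation: for a small percentage change in X, the percentage change in Y is approximately 3.00 times as large.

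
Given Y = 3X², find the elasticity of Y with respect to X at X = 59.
Elasticity = 2

Elasticity = (dY/dX) · (X/Y)

dY/dX = 6·X
At X = 59: dY/dX = 354, Y = 10443

Elasticity = 354 · (59 / 10443) = 2

Interpretation: for a small percentage change in X, the percentage change in Y is approximately 2.00 times as large.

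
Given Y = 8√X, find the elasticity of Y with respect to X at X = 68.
Elasticity = 1/2

Elasticity = (dY/dX) · (X/Y)

dY/dX = 4/√X
At X = 68: dY/dX = 2·√17/17, Y = 16·√17

Elasticity = (2·√17/17) · (68 / (16·√17)) = 1/2

Interpretation: for a small percentage change in X, the percentage change in Y is approximately 0.50 times as large.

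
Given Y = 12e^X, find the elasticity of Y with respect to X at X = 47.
Elasticity = 47

Elasticity = (dY/dX) · (X/Y)

dY/dX = 12·e^X
At X = 47: dY/dX = 12·e^47, Y = 12·e^47

Elasticity = (12·e^47) · (47 / (12·e^47)) = 47

Interpretation: for a small percentage change in X, the percentage change in Y is approximately 47.00 times as large.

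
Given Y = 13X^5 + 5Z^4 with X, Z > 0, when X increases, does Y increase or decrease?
Y increases

Taking the partial derivative:
∂Y/∂X = 65X^4

∂Y/∂X = 65X^4 > 0 (assuming positive values)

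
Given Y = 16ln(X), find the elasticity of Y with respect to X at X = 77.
Elasticity = 1/ln(77) ≈ 0.2302

Elasticity = (dY/dX) · (X/Y)

dY/dX = 16/X
At X = 77: dY/dX = 16/77, Y = 16·ln(77)

Elasticity = (16/77) · (77 / (16·ln(77))) = 1/ln(77) ≈ 0.2302

Interpretation: for a small percentage change in X, the percentage change in Y is approximately 0.23 times as large.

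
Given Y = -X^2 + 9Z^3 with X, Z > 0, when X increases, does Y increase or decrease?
Y decreases

Taking the partial derivative:
∂Y/∂X = -2X

∂Y/∂X = -2X < 0 (assuming positive values)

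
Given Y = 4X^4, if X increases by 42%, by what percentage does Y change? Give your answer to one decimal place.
306.6%

For Y = 4X^4:
If X → X(1 + 0.42)
Then Y → Y · (1 + 0.42)^4
     ≈ Y · 4.0659

Percentage change = ((1 + 0.42)^4 − 1) × 100% ≈ 306.6%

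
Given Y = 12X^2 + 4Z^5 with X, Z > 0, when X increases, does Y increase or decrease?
Y increases

Taking the partial derivative:
∂Y/∂X = 24X

∂Y/∂X = 24X > 0 (assuming positive values)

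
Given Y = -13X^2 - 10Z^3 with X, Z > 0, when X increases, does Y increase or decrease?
Y decreases

Taking the partial derivative:
∂Y/∂X = -26X

∂Y/∂X = -26X < 0 (assuming positive values)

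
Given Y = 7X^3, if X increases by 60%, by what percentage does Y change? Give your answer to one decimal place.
309.6%

For Y = 7X^3:
If X → X(1 + 0.6)
Then Y → Y · (1 + 0.6)^3
     = Y · 4.0960

Percentage change = ((1 + 0.6)^3 − 1) × 100% = 309.6%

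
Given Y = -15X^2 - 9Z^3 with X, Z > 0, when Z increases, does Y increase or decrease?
Y decreases

Taking the partial derivative:
∂Y/∂Z = -27Z^2

∂Y/∂Z = -27Z^2 < 0 (assuming positive values)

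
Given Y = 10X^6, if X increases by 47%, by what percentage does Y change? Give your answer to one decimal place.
909.0%

For Y = 10X^6:
If X → X(1 + 0.47)
Then Y → Y · (1 + 0.47)^6
     ≈ Y · 10.0903

Percentage change = ((1 + 0.47)^6 − 1) × 100% ≈ 909.0%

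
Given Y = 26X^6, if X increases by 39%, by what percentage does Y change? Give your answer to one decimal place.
621.3%

For Y = 26X^6:
If X → X(1 + 0.39)
Then Y → Y · (1 + 0.39)^6
     ≈ Y · 7.2125

Percentage change = ((1 + 0.39)^6 − 1) × 100% ≈ 621.3%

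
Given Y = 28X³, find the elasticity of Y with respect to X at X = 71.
Elasticity = 3

Elasticity = (dY/dX) · (X/Y)

dY/dX = 84·X²
At X = 71: dY/dX = 423444, Y = 10021508

Elasticity = 423444 · (71 / 10021508) = 3

Interpretation: for a small percentage change in X, the percentage change in Y is approximately 3.00 times as large.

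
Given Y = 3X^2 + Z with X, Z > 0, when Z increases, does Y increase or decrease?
Y increases

Taking the partial derivative:
∂Y/∂Z = 1

∂Y/∂Z = 1 > 0 (assuming positive values)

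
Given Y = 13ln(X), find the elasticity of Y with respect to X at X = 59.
Elasticity = 1/ln(59) ≈ 0.2452

Elasticity = (dY/dX) · (X/Y)

dY/dX = 13/X
At X = 59: dY/dX = 13/59, Y = 13·ln(59)

Elasticity = (13/59) · (59 / (13·ln(59))) = 1/ln(59) ≈ 0.2452

Interpretation: for a small percentage change in X, the percentage change in Y is approximately 0.25 times as large.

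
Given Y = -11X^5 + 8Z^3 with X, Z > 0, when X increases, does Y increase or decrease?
Y decreases

Taking the partial derivative:
∂Y/∂X = -55X^4

∂Y/∂X = -55X^4 < 0 (assuming positive values)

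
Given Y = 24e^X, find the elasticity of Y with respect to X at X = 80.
Elasticity = 80

Elasticity = (dY/dX) · (X/Y)

dY/dX = 24·e^X
At X = 80: dY/dX = 24·e^80, Y = 24·e^80

Elasticity = (24·e^80) · (80 / (24·e^80)) = 80

Interpretation: for a small percentage change in X, the percentage change in Y is approximately 80.00 times as large.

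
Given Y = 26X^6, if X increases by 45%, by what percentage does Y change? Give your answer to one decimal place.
829.4%

For Y = 26X^6:
If X → X(1 + 0.45)
Then Y → Y · (1 + 0.45)^6
     ≈ Y · 9.2941

Percentage change = ((1 + 0.45)^6 − 1) × 100% ≈ 829.4%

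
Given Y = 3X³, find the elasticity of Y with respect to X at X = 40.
Elasticity = 3

Elasticity = (dY/dX) · (X/Y)

dY/dX = 9·X²
At X = 40: dY/dX = 14400, Y = 192000

Elasticity = 14400 · (40 / 192000) = 3

Interpretation: for a small percentage change in X, the percentage change in Y is approximately 3.00 times as large.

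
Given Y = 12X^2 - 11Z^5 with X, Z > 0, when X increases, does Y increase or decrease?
Y increases

Taking the partial derivative:
∂Y/∂X = 24X

∂Y/∂X = 24X > 0 (assuming positive values)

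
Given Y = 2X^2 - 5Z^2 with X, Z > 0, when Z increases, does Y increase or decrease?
Y decreases

Taking the partial derivative:
∂Y/∂Z = -10Z

∂Y/∂Z = -10Z < 0 (assuming positive values)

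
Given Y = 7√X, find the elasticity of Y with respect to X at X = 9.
Elasticity = 1/2

Elasticity = (dY/dX) · (X/Y)

dY/dX = 7/(2·√X)
At X = 9: dY/dX = 7/6, Y = 21

Elasticity = (7/6) · (9 / 21) = 1/2

Interpretation: for a small percentage change in X, the percentage change in Y is approximately 0.50 times as large.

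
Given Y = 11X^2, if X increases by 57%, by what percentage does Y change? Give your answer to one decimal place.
146.5%

For Y = 11X^2:
If X → X(1 + 0.57)
Then Y → Y · (1 + 0.57)^2
     = Y · 2.4649

Percentage change = ((1 + 0.57)^2 − 1) × 100% ≈ 146.5%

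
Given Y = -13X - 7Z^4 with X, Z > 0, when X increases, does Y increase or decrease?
Y decreases

Taking the partial derivative:
∂Y/∂X = -13

∂Y/∂X = -13 < 0 (assuming positive values)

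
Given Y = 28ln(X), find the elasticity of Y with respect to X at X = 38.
Elasticity = 1/ln(38) ≈ 0.2749

Elasticity = (dY/dX) · (X/Y)

dY/dX = 28/X
At X = 38: dY/dX = 14/19, Y = 28·ln(38)

Elasticity = (14/19) · (38 / (28·ln(38))) = 1/ln(38) ≈ 0.2749

Interpretation: for a small percentage change in X, the percentage change in Y is approximately 0.27 times as large.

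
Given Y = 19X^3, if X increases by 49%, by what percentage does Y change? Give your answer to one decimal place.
230.8%

For Y = 19X^3:
If X → X(1 + 0.49)
Then Y → Y · (1 + 0.49)^3
     ≈ Y · 3.3079

Percentage change = ((1 + 0.49)^3 − 1) × 100% ≈ 230.8%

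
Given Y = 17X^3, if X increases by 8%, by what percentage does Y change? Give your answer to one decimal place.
26.0%

For Y = 17X^3:
If X → X(1 + 0.08)
Then Y → Y · (1 + 0.08)^3
     ≈ Y · 1.2597

Percentage change = ((1 + 0.08)^3 − 1) × 100% ≈ 26.0%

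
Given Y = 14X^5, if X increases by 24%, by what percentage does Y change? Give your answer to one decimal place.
193.2%

For Y = 14X^5:
If X → X(1 + 0.24)
Then Y → Y · (1 + 0.24)^5
     ≈ Y · 2.9316

Percentage change = ((1 + 0.24)^5 − 1) × 100% ≈ 193.2%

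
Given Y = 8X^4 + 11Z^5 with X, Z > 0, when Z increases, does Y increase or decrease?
Y increases

Taking the partial derivative:
∂Y/∂Z = 55Z^4

∂Y/∂Z = 55Z^4 > 0 (assuming positive values)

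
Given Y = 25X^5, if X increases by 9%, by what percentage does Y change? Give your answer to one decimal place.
53.9%

For Y = 25X^5:
If X → X(1 + 0.09)
Then Y → Y · (1 + 0.09)^5
     ≈ Y · 1.5386

Percentage change = ((1 + 0.09)^5 − 1) × 100% ≈ 53.9%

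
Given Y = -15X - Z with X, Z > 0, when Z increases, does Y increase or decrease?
Y decreases

Taking the partial derivative:
∂Y/∂Z = -1

∂Y/∂Z = -1 < 0 (assuming positive values)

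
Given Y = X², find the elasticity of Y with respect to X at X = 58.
Elasticity = 2

Elasticity = (dY/dX) · (X/Y)

dY/dX = 2·X
At X = 58: dY/dX = 116, Y = 3364

Elasticity = 116 · (58 / 3364) = 2

Interpretation: for a small percentage change in X, the percentage change in Y is approximately 2.00 times as large.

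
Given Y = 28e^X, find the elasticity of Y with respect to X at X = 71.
Elasticity = 71

Elasticity = (dY/dX) · (X/Y)

dY/dX = 28·e^X
At X = 71: dY/dX = 28·e^71, Y = 28·e^71

Elasticity = (28·e^71) · (71 / (28·e^71)) = 71

Interpretation: for a small percentage change in X, the percentage change in Y is approximately 71.00 times as large.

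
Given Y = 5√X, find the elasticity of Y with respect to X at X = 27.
Elasticity = 1/2

Elasticity = (dY/dX) · (X/Y)

dY/dX = 5/(2·√X)
At X = 27: dY/dX = 5·√3/18, Y = 15·√3

Elasticity = (5·√3/18) · (27 / (15·√3)) = 1/2

Interpretation: for a small percentage change in X, the percentage change in Y is approximately 0.50 times as large.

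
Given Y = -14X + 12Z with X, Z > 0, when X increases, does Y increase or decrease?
Y decreases

Taking the partial derivative:
∂Y/∂X = -14

∂Y/∂X = -14 < 0 (assuming positive values)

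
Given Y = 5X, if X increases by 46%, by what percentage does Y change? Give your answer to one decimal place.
46.0%

For Y = 5X:
If X → X(1 + 0.46)
Then Y → Y · (1 + 0.46)^1
     = Y · 1.4600

Percentage change = ((1 + 0.46)^1 − 1) × 100% = 46.0%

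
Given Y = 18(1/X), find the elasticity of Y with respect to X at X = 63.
Elasticity = -1

Elasticity = (dY/dX) · (X/Y)

dY/dX = -18/X²
At X = 63: dY/dX = -2/441, Y = 2/7

Elasticity = (-2/441) · (63 / (2/7)) = -1

Interpretation: for a small percentage change in X, the percentage change in Y is approximately -1.00 times as large.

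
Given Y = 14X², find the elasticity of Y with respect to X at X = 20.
Elasticity = 2

Elasticity = (dY/dX) · (X/Y)

dY/dX = 28·X
At X = 20: dY/dX = 560, Y = 5600

Elasticity = 560 · (20 / 5600) = 2

Interpretation: for a small percentage change in X, the percentage change in Y is approximately 2.00 times as large.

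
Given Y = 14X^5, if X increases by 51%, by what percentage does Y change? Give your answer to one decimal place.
685.0%

For Y = 14X^5:
If X → X(1 + 0.51)
Then Y → Y · (1 + 0.51)^5
     ≈ Y · 7.8503

Percentage change = ((1 + 0.51)^5 − 1) × 100% ≈ 685.0%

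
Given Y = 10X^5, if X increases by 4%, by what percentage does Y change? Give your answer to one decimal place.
21.7%

For Y = 10X^5:
If X → X(1 + 0.04)
Then Y → Y · (1 + 0.04)^5
     ≈ Y · 1.2167

Percentage change = ((1 + 0.04)^5 − 1) × 100% ≈ 21.7%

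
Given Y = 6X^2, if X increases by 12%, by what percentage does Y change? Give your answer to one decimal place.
25.4%

For Y = 6X^2:
If X → X(1 + 0.12)
Then Y → Y · (1 + 0.12)^2
     = Y · 1.2544

Percentage change = ((1 + 0.12)^2 − 1) × 100% ≈ 25.4%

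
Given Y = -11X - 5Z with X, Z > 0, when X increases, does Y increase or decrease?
Y decreases

Taking the partial derivative:
∂Y/∂X = -11

∂Y/∂X = -11 < 0 (assuming positive values)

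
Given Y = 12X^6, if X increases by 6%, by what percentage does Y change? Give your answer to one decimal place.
41.9%

For Y = 12X^6:
If X → X(1 + 0.06)
Then Y → Y · (1 + 0.06)^6
     ≈ Y · 1.4185

Percentage change = ((1 + 0.06)^6 − 1) × 100% ≈ 41.9%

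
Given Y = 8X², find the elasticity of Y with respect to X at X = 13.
Elasticity = 2

Elasticity = (dY/dX) · (X/Y)

dY/dX = 16·X
At X = 13: dY/dX = 208, Y = 1352

Elasticity = 208 · (13 / 1352) = 2

Interpretation: for a small percentage change in X, the percentage change in Y is approximately 2.00 times as large.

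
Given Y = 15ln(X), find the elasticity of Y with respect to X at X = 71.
Elasticity = 1/ln(71) ≈ 0.2346

Elasticity = (dY/dX) · (X/Y)

dY/dX = 15/X
At X = 71: dY/dX = 15/71, Y = 15·ln(71)

Elasticity = (15/71) · (71 / (15·ln(71))) = 1/ln(71) ≈ 0.2346

Interpretation: for a small percentage change in X, the percentage change in Y is approximately 0.23 times as large.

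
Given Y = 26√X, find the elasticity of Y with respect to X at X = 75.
Elasticity = 1/2

Elasticity = (dY/dX) · (X/Y)

dY/dX = 13/√X
At X = 75: dY/dX = 13·√3/15, Y = 130·√3

Elasticity = (13·√3/15) · (75 / (130·√3)) = 1/2

Interpretation: for a small percentage change in X, the percentage change in Y is approximately 0.50 times as large.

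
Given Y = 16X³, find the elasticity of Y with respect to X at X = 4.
Elasticity = 3

Elasticity = (dY/dX) · (X/Y)

dY/dX = 48·X²
At X = 4: dY/dX = 768, Y = 1024

Elasticity = 768 · (4 / 1024) = 3

Interpretation: for a small percentage change in X, the percentage change in Y is approximately 3.00 times as large.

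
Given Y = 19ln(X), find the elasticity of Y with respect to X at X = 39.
Elasticity = 1/ln(39) ≈ 0.2730

Elasticity = (dY/dX) · (X/Y)

dY/dX = 19/X
At X = 39: dY/dX = 19/39, Y = 19·ln(39)

Elasticity = (19/39) · (39 / (19·ln(39))) = 1/ln(39) ≈ 0.2730

Interpretation: for a small percentage change in X, the percentage change in Y is approximately 0.27 times as large.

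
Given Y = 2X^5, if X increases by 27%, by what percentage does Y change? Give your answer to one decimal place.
230.4%

For Y = 2X^5:
If X → X(1 + 0.27)
Then Y → Y · (1 + 0.27)^5
     ≈ Y · 3.3038

Percentage change = ((1 + 0.27)^5 − 1) × 100% ≈ 230.4%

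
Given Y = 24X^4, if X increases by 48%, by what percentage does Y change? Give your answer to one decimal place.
379.8%

For Y = 24X^4:
If X → X(1 + 0.48)
Then Y → Y · (1 + 0.48)^4
     ≈ Y · 4.7979

Percentage change = ((1 + 0.48)^4 − 1) × 100% ≈ 379.8%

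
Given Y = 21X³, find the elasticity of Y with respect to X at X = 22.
Elasticity = 3

Elasticity = (dY/dX) · (X/Y)

dY/dX = 63·X²
At X = 22: dY/dX = 30492, Y = 223608

Elasticity = 30492 · (22 / 223608) = 3

Interpretation: for a small percentage change in X, the percentage change in Y is approximately 3.00 times as large.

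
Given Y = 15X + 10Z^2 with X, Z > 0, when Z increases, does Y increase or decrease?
Y increases

Taking the partial derivative:
∂Y/∂Z = 20Z

∂Y/∂Z = 20Z > 0 (assuming positive values)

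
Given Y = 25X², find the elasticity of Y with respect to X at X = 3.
Elasticity = 2

Elasticity = (dY/dX) · (X/Y)

dY/dX = 50·X
At X = 3: dY/dX = 150, Y = 225

Elasticity = 150 · (3 / 225) = 2

Interpretation: for a small percentage change in X, the percentage change in Y is approximately 2.00 times as large.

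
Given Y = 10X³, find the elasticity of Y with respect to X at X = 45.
Elasticity = 3

Elasticity = (dY/dX) · (X/Y)

dY/dX = 30·X²
At X = 45: dY/dX = 60750, Y = 911250

Elasticity = 60750 · (45 / 911250) = 3

Interpretation: for a small percentage change in X, the percentage change in Y is approximately 3.00 times as large.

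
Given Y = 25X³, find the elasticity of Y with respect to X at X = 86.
Elasticity = 3

Elasticity = (dY/dX) · (X/Y)

dY/dX = 75·X²
At X = 86: dY/dX = 554700, Y = 15901400

Elasticity = 554700 · (86 / 15901400) = 3

Interpretation: for a small percentage change in X, the percentage change in Y is approximately 3.00 times as large.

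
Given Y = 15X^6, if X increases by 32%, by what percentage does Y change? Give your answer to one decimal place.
429.0%

For Y = 15X^6:
If X → X(1 + 0.32)
Then Y → Y · (1 + 0.32)^6
     ≈ Y · 5.2899

Percentage change = ((1 + 0.32)^6 − 1) × 100% ≈ 429.0%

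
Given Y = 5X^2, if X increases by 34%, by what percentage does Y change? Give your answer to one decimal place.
79.6%

For Y = 5X^2:
If X → X(1 + 0.34)
Then Y → Y · (1 + 0.34)^2
     = Y · 1.7956

Percentage change = ((1 + 0.34)^2 − 1) × 100% ≈ 79.6%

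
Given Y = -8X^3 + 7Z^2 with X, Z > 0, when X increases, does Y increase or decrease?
Y decreases

Taking the partial derivative:
∂Y/∂X = -24X^2

∂Y/∂X = -24X^2 < 0 (assuming positive values)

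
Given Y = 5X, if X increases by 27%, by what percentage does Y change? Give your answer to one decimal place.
27.0%

For Y = 5X:
If X → X(1 + 0.27)
Then Y → Y · (1 + 0.27)^1
     = Y · 1.2700

Percentage change = ((1 + 0.27)^1 − 1) × 100% = 27.0%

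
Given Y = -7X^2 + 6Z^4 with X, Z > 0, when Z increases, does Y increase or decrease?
Y increases

Taking the partial derivative:
∂Y/∂Z = 24Z^3

∂Y/∂Z = 24Z^3 > 0 (assuming positive values)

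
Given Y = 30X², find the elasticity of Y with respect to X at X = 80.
Elasticity = 2

Elasticity = (dY/dX) · (X/Y)

dY/dX = 60·X
At X = 80: dY/dX = 4800, Y = 192000

Elasticity = 4800 · (80 / 192000) = 2

Interpretation: for a small percentage change in X, the percentage change in Y is approximately 2.00 times as large.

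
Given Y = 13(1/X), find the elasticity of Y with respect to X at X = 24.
Elasticity = -1

Elasticity = (dY/dX) · (X/Y)

dY/dX = -13/X²
At X = 24: dY/dX = -13/576, Y = 13/24

Elasticity = (-13/576) · (24 / (13/24)) = -1

Interpretation: for a small percentage change in X, the percentage change in Y is approximately -1.00 times as large.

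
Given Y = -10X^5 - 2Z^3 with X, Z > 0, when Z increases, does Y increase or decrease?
Y decreases

Taking the partial derivative:
∂Y/∂Z = -6Z^2

∂Y/∂Z = -6Z^2 < 0 (assuming positive values)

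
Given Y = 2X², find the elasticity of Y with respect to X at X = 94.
Elasticity = 2

Elasticity = (dY/dX) · (X/Y)

dY/dX = 4·X
At X = 94: dY/dX = 376, Y = 17672

Elasticity = 376 · (94 / 17672) = 2

Interpretation: for a small percentage change in X, the percentage change in Y is approximately 2.00 times as large.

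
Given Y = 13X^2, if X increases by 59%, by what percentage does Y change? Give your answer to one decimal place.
152.8%

For Y = 13X^2:
If X → X(1 + 0.59)
Then Y → Y · (1 + 0.59)^2
     = Y · 2.5281

Percentage change = ((1 + 0.59)^2 − 1) × 100% ≈ 152.8%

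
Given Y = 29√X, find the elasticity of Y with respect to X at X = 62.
Elasticity = 1/2

Elasticity = (dY/dX) · (X/Y)

dY/dX = 29/(2·√X)
At X = 62: dY/dX = 29·√62/124, Y = 29·√62

Elasticity = (29·√62/124) · (62 / (29·√62)) = 1/2

Interpretation: for a small percentage change in X, the percentage change in Y is approximately 0.50 times as large.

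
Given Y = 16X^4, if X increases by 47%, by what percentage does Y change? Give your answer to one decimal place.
366.9%

For Y = 16X^4:
If X → X(1 + 0.47)
Then Y → Y · (1 + 0.47)^4
     ≈ Y · 4.6695

Percentage change = ((1 + 0.47)^4 − 1) × 100% ≈ 366.9%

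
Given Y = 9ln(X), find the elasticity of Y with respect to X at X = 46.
Elasticity = 1/ln(46) ≈ 0.2612

Elasticity = (dY/dX) · (X/Y)

dY/dX = 9/X
At X = 46: dY/dX = 9/46, Y = 9·ln(46)

Elasticity = (9/46) · (46 / (9·ln(46))) = 1/ln(46) ≈ 0.2612

Interpretation: for a small percentage change in X, the percentage change in Y is approximately 0.26 times as large.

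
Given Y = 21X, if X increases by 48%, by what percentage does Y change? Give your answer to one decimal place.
48.0%

For Y = 21X:
If X → X(1 + 0.48)
Then Y → Y · (1 + 0.48)^1
     = Y · 1.4800

Percentage change = ((1 + 0.48)^1 − 1) × 100% = 48.0%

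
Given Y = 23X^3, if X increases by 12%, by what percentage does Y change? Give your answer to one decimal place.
40.5%

For Y = 23X^3:
If X → X(1 + 0.12)
Then Y → Y · (1 + 0.12)^3
     ≈ Y · 1.4049

Percentage change = ((1 + 0.12)^3 − 1) × 100% ≈ 40.5%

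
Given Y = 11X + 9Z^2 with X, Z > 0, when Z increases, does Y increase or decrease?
Y increases

Taking the partial derivative:
∂Y/∂Z = 18Z

∂Y/∂Z = 18Z > 0 (assuming positive values)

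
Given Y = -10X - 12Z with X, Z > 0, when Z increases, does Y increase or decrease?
Y decreases

Taking the partial derivative:
∂Y/∂Z = -12

∂Y/∂Z = -12 < 0 (assuming positive values)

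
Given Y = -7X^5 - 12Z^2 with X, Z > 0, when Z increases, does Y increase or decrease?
Y decreases

Taking the partial derivative:
∂Y/∂Z = -24Z

∂Y/∂Z = -24Z < 0 (assuming positive values)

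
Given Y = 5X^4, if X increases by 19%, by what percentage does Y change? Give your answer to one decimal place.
100.5%

For Y = 5X^4:
If X → X(1 + 0.19)
Then Y → Y · (1 + 0.19)^4
     ≈ Y · 2.0053

Percentage change = ((1 + 0.19)^4 − 1) × 100% ≈ 100.5%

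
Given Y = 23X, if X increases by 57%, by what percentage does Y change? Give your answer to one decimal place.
57.0%

For Y = 23X:
If X → X(1 + 0.57)
Then Y → Y · (1 + 0.57)^1
     = Y · 1.5700

Percentage change = ((1 + 0.57)^1 − 1) × 100% = 57.0%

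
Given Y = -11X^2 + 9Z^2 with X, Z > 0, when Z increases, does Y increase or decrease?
Y increases

Taking the partial derivative:
∂Y/∂Z = 18Z

∂Y/∂Z = 18Z > 0 (assuming positive values)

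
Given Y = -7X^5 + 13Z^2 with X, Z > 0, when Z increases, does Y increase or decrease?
Y increases

Taking the partial derivative:
∂Y/∂Z = 26Z

∂Y/∂Z = 26Z > 0 (assuming positive values)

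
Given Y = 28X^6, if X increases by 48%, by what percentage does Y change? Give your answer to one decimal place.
950.9%

For Y = 28X^6:
If X → X(1 + 0.48)
Then Y → Y · (1 + 0.48)^6
     ≈ Y · 10.5092

Percentage change = ((1 + 0.48)^6 − 1) × 100% ≈ 950.9%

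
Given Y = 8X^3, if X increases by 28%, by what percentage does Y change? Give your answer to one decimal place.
109.7%

For Y = 8X^3:
If X → X(1 + 0.28)
Then Y → Y · (1 + 0.28)^3
     ≈ Y · 2.0972

Percentage change = ((1 + 0.28)^3 − 1) × 100% ≈ 109.7%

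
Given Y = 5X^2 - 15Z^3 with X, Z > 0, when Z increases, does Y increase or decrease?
Y decreases

Taking the partial derivative:
∂Y/∂Z = -45Z^2

∂Y/∂Z = -45Z^2 < 0 (assuming positive values)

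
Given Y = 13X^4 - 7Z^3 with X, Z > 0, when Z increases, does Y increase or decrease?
Y decreases

Taking the partial derivative:
∂Y/∂Z = -21Z^2

∂Y/∂Z = -21Z^2 < 0 (assuming positive values)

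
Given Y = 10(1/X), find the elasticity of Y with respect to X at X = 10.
Elasticity = -1

Elasticity = (dY/dX) · (X/Y)

dY/dX = -10/X²
At X = 10: dY/dX = -1/10, Y = 1

Elasticity = (-1/10) · (10 / 1) = -1

Interpretation: for a small percentage change in X, the percentage change in Y is approximately -1.00 times as large.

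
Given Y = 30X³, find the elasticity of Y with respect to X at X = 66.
Elasticity = 3

Elasticity = (dY/dX) · (X/Y)

dY/dX = 90·X²
At X = 66: dY/dX = 392040, Y = 8624880

Elasticity = 392040 · (66 / 8624880) = 3

Interpretation: for a small percentage change in X, the percentage change in Y is approximately 3.00 times as large.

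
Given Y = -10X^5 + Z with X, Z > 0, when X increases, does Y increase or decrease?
Y decreases

Taking the partial derivative:
∂Y/∂X = -50X^4

∂Y/∂X = -50X^4 < 0 (assuming positive values)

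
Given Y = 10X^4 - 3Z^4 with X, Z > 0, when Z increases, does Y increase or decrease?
Y decreases

Taking the partial derivative:
∂Y/∂Z = -12Z^3

∂Y/∂Z = -12Z^3 < 0 (assuming positive values)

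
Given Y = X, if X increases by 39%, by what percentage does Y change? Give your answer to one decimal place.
39.0%

For Y = X:
If X → X(1 + 0.39)
Then Y → Y · (1 + 0.39)^1
     = Y · 1.3900

Percentage change = ((1 + 0.39)^1 − 1) × 100% = 39.0%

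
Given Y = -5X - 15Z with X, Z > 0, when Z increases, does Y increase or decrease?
Y decreases

Taking the partial derivative:
∂Y/∂Z = -15

∂Y/∂Z = -15 < 0 (assuming positive values)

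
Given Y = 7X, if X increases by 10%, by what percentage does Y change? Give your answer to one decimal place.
10.0%

For Y = 7X:
If X → X(1 + 0.1)
Then Y → Y · (1 + 0.1)^1
     = Y · 1.1000

Percentage change = ((1 + 0.1)^1 − 1) × 100% = 10.0%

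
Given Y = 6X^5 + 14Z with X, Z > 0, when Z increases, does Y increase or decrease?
Y increases

Taking the partial derivative:
∂Y/∂Z = 14

∂Y/∂Z = 14 > 0 (assuming positive values)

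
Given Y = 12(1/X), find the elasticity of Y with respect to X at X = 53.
Elasticity = -1

Elasticity = (dY/dX) · (X/Y)

dY/dX = -12/X²
At X = 53: dY/dX = -12/2809, Y = 12/53

Elasticity = (-12/2809) · (53 / (12/53)) = -1

Interpretation: for a small percentage change in X, the percentage change in Y is approximately -1.00 times as large.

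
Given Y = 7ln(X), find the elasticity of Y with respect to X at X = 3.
Elasticity = 1/ln(3) ≈ 0.9102

Elasticity = (dY/dX) · (X/Y)

dY/dX = 7/X
At X = 3: dY/dX = 7/3, Y = 7·ln(3)

Elasticity = (7/3) · (3 / (7·ln(3))) = 1/ln(3) ≈ 0.9102

Interpretation: for a small percentage change in X, the percentage change in Y is approximately 0.91 times as large.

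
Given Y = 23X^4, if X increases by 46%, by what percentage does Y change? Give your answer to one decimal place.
354.4%

For Y = 23X^4:
If X → X(1 + 0.46)
Then Y → Y · (1 + 0.46)^4
     ≈ Y · 4.5437

Percentage change = ((1 + 0.46)^4 − 1) × 100% ≈ 354.4%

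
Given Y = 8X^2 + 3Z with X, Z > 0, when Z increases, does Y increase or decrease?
Y increases

Taking the partial derivative:
∂Y/∂Z = 3

∂Y/∂Z = 3 > 0 (assuming positive values)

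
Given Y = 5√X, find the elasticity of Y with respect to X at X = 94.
Elasticity = 1/2

Elasticity = (dY/dX) · (X/Y)

dY/dX = 5/(2·√X)
At X = 94: dY/dX = 5·√94/188, Y = 5·√94

Elasticity = (5·√94/188) · (94 / (5·√94)) = 1/2

Interpretation: for a small percentage change in X, the percentage change in Y is approximately 0.50 times as large.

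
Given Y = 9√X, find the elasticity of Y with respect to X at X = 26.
Elasticity = 1/2

Elasticity = (dY/dX) · (X/Y)

dY/dX = 9/(2·√X)
At X = 26: dY/dX = 9·√26/52, Y = 9·√26

Elasticity = (9·√26/52) · (26 / (9·√26)) = 1/2

Interpretation: for a small percentage change in X, the percentage change in Y is approximately 0.50 times as large.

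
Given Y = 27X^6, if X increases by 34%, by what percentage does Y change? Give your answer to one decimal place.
478.9%

For Y = 27X^6:
If X → X(1 + 0.34)
Then Y → Y · (1 + 0.34)^6
     ≈ Y · 5.7893

Percentage change = ((1 + 0.34)^6 − 1) × 100% ≈ 478.9%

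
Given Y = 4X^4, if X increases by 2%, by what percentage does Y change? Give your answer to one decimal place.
8.2%

For Y = 4X^4:
If X → X(1 + 0.02)
Then Y → Y · (1 + 0.02)^4
     ≈ Y · 1.0824

Percentage change = ((1 + 0.02)^4 − 1) × 100% ≈ 8.2%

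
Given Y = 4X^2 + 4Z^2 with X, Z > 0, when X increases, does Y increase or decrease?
Y increases

Taking the partial derivative:
∂Y/∂X = 8X

∂Y/∂X = 8X > 0 (assuming positive values)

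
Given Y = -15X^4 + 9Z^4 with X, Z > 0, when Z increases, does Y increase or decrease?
Y increases

Taking the partial derivative:
∂Y/∂Z = 36Z^3

∂Y/∂Z = 36Z^3 > 0 (assuming positive values)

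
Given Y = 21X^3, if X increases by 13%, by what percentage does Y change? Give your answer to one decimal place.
44.3%

For Y = 21X^3:
If X → X(1 + 0.13)
Then Y → Y · (1 + 0.13)^3
     ≈ Y · 1.4429

Percentage change = ((1 + 0.13)^3 − 1) × 100% ≈ 44.3%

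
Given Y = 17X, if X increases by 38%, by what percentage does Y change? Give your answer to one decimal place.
38.0%

For Y = 17X:
If X → X(1 + 0.38)
Then Y → Y · (1 + 0.38)^1
     = Y · 1.3800

Percentage change = ((1 + 0.38)^1 − 1) × 100% = 38.0%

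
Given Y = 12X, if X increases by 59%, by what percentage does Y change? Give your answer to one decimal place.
59.0%

For Y = 12X:
If X → X(1 + 0.59)
Then Y → Y · (1 + 0.59)^1
     = Y · 1.5900

Percentage change = ((1 + 0.59)^1 − 1) × 100% = 59.0%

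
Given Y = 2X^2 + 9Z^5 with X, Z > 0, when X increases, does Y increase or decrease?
Y increases

Taking the partial derivative:
∂Y/∂X = 4X

∂Y/∂X = 4X > 0 (assuming positive values)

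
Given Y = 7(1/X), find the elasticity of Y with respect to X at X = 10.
Elasticity = -1

Elasticity = (dY/dX) · (X/Y)

dY/dX = -7/X²
At X = 10: dY/dX = -7/100, Y = 7/10

Elasticity = (-7/100) · (10 / (7/10)) = -1

Interpretation: for a small percentage change in X, the percentage change in Y is approximately -1.00 times as large.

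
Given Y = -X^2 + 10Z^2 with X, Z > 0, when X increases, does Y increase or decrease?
Y decreases

Taking the partial derivative:
∂Y/∂X = -2X

∂Y/∂X = -2X < 0 (assuming positive values)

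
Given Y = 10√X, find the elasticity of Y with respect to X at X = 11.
Elasticity = 1/2

Elasticity = (dY/dX) · (X/Y)

dY/dX = 5/√X
At X = 11: dY/dX = 5·√11/11, Y = 10·√11

Elasticity = (5·√11/11) · (11 / (10·√11)) = 1/2

Interpretation: for a small percentage change in X, the percentage change in Y is approximately 0.50 times as large.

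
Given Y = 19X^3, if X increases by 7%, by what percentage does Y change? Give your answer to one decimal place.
22.5%

For Y = 19X^3:
If X → X(1 + 0.07)
Then Y → Y · (1 + 0.07)^3
     ≈ Y · 1.2250

Percentage change = ((1 + 0.07)^3 − 1) × 100% ≈ 22.5%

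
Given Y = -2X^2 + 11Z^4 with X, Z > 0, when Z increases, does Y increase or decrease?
Y increases

Taking the partial derivative:
∂Y/∂Z = 44Z^3

∂Y/∂Z = 44Z^3 > 0 (assuming positive values)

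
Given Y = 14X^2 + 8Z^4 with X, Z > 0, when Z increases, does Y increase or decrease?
Y increases

Taking the partial derivative:
∂Y/∂Z = 32Z^3

∂Y/∂Z = 32Z^3 > 0 (assuming positive values)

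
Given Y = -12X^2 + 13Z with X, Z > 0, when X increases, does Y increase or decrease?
Y decreases

Taking the partial derivative:
∂Y/∂X = -24X

∂Y/∂X = -24X < 0 (assuming positive values)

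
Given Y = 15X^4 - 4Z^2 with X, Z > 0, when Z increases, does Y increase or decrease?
Y decreases

Taking the partial derivative:
∂Y/∂Z = -8Z

∂Y/∂Z = -8Z < 0 (assuming positive values)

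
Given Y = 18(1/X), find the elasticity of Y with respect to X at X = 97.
Elasticity = -1

Elasticity = (dY/dX) · (X/Y)

dY/dX = -18/X²
At X = 97: dY/dX = -18/9409, Y = 18/97

Elasticity = (-18/9409) · (97 / (18/97)) = -1

Interpretation: for a small percentage change in X, the percentage change in Y is approximately -1.00 times as large.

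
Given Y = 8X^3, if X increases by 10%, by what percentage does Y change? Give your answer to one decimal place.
33.1%

For Y = 8X^3:
If X → X(1 + 0.1)
Then Y → Y · (1 + 0.1)^3
     = Y · 1.3310

Percentage change = ((1 + 0.1)^3 − 1) × 100% = 33.1%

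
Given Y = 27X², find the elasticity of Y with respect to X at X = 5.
Elasticity = 2

Elasticity = (dY/dX) · (X/Y)

dY/dX = 54·X
At X = 5: dY/dX = 270, Y = 675

Elasticity = 270 · (5 / 675) = 2

Interpretation: for a small percentage change in X, the percentage change in Y is approximately 2.00 times as large.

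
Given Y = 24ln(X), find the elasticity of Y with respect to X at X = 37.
Elasticity = 1/ln(37) ≈ 0.2769

Elasticity = (dY/dX) · (X/Y)

dY/dX = 24/X
At X = 37: dY/dX = 24/37, Y = 24·ln(37)

Elasticity = (24/37) · (37 / (24·ln(37))) = 1/ln(37) ≈ 0.2769

Interpretation: for a small percentage change in X, the percentage change in Y is approximately 0.28 times as large.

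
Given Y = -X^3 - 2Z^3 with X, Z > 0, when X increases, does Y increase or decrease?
Y decreases

Taking the partial derivative:
∂Y/∂X = -3X^2

∂Y/∂X = -3X^2 < 0 (assuming positive values)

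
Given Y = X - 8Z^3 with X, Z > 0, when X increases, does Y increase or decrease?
Y increases

Taking the partial derivative:
∂Y/∂X = 1

∂Y/∂X = 1 > 0 (assuming positive values)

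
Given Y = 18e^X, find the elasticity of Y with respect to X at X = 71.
Elasticity = 71

Elasticity = (dY/dX) · (X/Y)

dY/dX = 18·e^X
At X = 71: dY/dX = 18·e^71, Y = 18·e^71

Elasticity = (18·e^71) · (71 / (18·e^71)) = 71

Interpretation: for a small percentage change in X, the percentage change in Y is approximately 71.00 times as large.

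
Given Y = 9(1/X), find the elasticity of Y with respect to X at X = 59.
Elasticity = -1

Elasticity = (dY/dX) · (X/Y)

dY/dX = -9/X²
At X = 59: dY/dX = -9/3481, Y = 9/59

Elasticity = (-9/3481) · (59 / (9/59)) = -1

Interpretation: for a small percentage change in X, the percentage change in Y is approximately -1.00 times as large.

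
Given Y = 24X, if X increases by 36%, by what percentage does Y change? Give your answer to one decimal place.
36.0%

For Y = 24X:
If X → X(1 + 0.36)
Then Y → Y · (1 + 0.36)^1
     = Y · 1.3600

Percentage change = ((1 + 0.36)^1 − 1) × 100% = 36.0%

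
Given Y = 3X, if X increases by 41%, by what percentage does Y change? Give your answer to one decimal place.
41.0%

For Y = 3X:
If X → X(1 + 0.41)
Then Y → Y · (1 + 0.41)^1
     = Y · 1.4100

Percentage change = ((1 + 0.41)^1 − 1) × 100% = 41.0%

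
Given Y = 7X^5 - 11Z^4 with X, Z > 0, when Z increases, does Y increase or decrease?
Y decreases

Taking the partial derivative:
∂Y/∂Z = -44Z^3

∂Y/∂Z = -44Z^3 < 0 (assuming positive values)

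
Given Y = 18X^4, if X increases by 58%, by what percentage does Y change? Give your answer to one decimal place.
523.2%

For Y = 18X^4:
If X → X(1 + 0.58)
Then Y → Y · (1 + 0.58)^4
     ≈ Y · 6.2320

Percentage change = ((1 + 0.58)^4 − 1) × 100% ≈ 523.2%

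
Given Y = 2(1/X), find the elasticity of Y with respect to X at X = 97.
Elasticity = -1

Elasticity = (dY/dX) · (X/Y)

dY/dX = -2/X²
At X = 97: dY/dX = -2/9409, Y = 2/97

Elasticity = (-2/9409) · (97 / (2/97)) = -1

Interpretation: for a small percentage change in X, the percentage change in Y is approximately -1.00 times as large.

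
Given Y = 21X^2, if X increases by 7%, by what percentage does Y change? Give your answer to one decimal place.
14.5%

For Y = 21X^2:
If X → X(1 + 0.07)
Then Y → Y · (1 + 0.07)^2
     = Y · 1.1449

Percentage change = ((1 + 0.07)^2 − 1) × 100% ≈ 14.5%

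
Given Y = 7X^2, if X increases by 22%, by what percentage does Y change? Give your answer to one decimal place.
48.8%

For Y = 7X^2:
If X → X(1 + 0.22)
Then Y → Y · (1 + 0.22)^2
     = Y · 1.4884

Percentage change = ((1 + 0.22)^2 − 1) × 100% ≈ 48.8%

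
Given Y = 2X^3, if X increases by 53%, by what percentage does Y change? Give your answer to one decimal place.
258.2%

For Y = 2X^3:
If X → X(1 + 0.53)
Then Y → Y · (1 + 0.53)^3
     ≈ Y · 3.5816

Percentage change = ((1 + 0.53)^3 − 1) × 100% ≈ 258.2%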